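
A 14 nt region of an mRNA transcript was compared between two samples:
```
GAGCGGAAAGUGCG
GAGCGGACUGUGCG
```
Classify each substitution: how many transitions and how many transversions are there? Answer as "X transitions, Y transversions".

Mismatches (1-based):
site 8: A→C (purine→pyrimidine, transversion)
site 9: A→U (purine→pyrimidine, transversion)

0 transitions, 2 transversions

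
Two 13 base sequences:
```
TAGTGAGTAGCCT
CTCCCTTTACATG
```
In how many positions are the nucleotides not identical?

Comparing position by position, 11 positions differ: 1 (T/C), 2 (A/T), 3 (G/C), 4 (T/C), 5 (G/C), 6 (A/T), 7 (G/T), 10 (G/C), 11 (C/A), 12 (C/T), 13 (T/G).

11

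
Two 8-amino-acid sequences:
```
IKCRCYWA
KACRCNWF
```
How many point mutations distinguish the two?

4

Mismatches (1-based): residue 1: I→K; residue 2: K→A; residue 6: Y→N; residue 8: A→F.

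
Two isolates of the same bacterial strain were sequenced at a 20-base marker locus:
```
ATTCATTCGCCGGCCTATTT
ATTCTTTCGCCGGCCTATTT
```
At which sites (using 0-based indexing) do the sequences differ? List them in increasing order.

Differences at site 4 (A→T).

4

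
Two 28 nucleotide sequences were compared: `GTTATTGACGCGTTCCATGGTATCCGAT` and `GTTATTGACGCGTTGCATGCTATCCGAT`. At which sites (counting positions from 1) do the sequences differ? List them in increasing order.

15, 20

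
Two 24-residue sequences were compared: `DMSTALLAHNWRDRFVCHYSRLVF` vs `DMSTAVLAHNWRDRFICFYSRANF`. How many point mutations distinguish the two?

Comparing position by position, 5 residues differ: 6 (L/V), 16 (V/I), 18 (H/F), 22 (L/A), 23 (V/N).

5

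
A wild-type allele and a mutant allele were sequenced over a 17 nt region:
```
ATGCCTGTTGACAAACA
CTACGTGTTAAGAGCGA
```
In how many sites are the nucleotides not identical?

The sequences differ at sites 1, 3, 5, 10, 12, 14, 15, 16 (1-based) — 8 in total.

8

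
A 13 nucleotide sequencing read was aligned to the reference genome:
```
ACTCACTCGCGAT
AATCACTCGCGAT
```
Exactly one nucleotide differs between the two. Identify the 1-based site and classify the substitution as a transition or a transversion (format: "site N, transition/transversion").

site 2, transversion

The sequences differ only at site 2: C→A (pyrimidine→purine), a transversion.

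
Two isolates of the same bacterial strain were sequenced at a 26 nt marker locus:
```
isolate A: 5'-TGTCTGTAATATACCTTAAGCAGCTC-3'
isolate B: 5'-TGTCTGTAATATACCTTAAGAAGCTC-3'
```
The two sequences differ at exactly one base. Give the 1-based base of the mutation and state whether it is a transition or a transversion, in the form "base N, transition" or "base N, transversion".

The sequences differ only at base 21: C→A (pyrimidine→purine), a transversion.

base 21, transversion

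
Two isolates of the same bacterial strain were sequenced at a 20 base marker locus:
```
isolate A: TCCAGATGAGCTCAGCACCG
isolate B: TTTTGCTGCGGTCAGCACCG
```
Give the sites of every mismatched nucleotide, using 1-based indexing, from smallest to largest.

Scanning 1-based: 2: C/T; 3: C/T; 4: A/T; 6: A/C; 9: A/C; 11: C/G.

2, 3, 4, 6, 9, 11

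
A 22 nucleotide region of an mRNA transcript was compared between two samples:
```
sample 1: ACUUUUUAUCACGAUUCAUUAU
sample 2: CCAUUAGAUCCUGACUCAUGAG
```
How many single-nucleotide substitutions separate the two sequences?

9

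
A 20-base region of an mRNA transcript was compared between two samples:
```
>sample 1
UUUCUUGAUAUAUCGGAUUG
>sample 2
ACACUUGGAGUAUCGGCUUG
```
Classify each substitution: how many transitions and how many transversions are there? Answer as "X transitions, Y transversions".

Mismatches (1-based):
site 1: U→A (pyrimidine→purine, transversion)
site 2: U→C (pyrimidine→pyrimidine, transition)
site 3: U→A (pyrimidine→purine, transversion)
site 8: A→G (purine→purine, transition)
site 9: U→A (pyrimidine→purine, transversion)
site 10: A→G (purine→purine, transition)
site 17: A→C (purine→pyrimidine, transversion)

3 transitions, 4 transversions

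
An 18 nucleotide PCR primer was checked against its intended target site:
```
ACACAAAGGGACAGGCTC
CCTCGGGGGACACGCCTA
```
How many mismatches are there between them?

Comparing position by position, 11 bases differ: 1 (A/C), 3 (A/T), 5 (A/G), 6 (A/G), 7 (A/G), 10 (G/A), 11 (A/C), 12 (C/A), 13 (A/C), 15 (G/C), 18 (C/A).

11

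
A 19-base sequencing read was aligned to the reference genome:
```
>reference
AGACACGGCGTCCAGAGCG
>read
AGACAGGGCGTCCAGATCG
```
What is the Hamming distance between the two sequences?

2

Mismatches (1-based): base 6: C→G; base 17: G→T.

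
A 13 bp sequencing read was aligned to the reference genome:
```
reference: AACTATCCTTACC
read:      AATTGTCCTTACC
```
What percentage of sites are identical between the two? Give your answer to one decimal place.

84.6%

2 positions differ (3, 5), so 11 of 13 match: 11/13 = 84.62%.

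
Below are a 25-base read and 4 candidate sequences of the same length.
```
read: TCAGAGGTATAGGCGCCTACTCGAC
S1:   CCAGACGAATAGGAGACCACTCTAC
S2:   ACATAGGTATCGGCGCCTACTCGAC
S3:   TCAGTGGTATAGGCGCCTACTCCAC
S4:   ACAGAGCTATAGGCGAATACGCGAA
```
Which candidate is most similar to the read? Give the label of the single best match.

Hamming distances to read — S1: 7; S2: 3; S3: 2; S4: 6.
Smallest is S3 with 2 mismatches.

S3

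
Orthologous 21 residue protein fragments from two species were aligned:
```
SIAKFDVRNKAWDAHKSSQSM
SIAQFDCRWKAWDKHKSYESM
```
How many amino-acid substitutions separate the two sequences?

Comparing position by position, 6 residues differ: 4 (K/Q), 7 (V/C), 9 (N/W), 14 (A/K), 18 (S/Y), 19 (Q/E).

6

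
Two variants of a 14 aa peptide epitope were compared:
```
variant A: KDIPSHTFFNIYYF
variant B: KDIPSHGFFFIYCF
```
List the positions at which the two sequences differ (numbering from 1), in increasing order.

Scanning 1-based: 7: T/G; 10: N/F; 13: Y/C.

7, 10, 13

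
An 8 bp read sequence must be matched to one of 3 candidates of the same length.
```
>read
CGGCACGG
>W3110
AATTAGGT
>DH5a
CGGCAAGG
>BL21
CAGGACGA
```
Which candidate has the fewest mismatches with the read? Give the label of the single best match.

DH5a

W3110 differs at 6 positions; DH5a differs at 1 position; BL21 differs at 3 positions. The closest is DH5a.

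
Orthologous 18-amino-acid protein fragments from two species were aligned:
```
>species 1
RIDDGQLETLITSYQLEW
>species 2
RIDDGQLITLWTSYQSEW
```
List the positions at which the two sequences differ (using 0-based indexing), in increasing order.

Differences at position 7 (E→I), position 10 (I→W), position 15 (L→S).

7, 10, 15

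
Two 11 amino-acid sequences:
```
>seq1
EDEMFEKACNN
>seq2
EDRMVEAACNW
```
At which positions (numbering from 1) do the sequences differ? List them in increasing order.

3, 5, 7, 11

Differences at position 3 (E→R), position 5 (F→V), position 7 (K→A), position 11 (N→W).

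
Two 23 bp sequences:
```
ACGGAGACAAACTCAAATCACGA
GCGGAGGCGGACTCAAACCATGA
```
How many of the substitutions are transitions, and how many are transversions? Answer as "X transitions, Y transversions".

6 transitions, 0 transversions

Mismatches (1-based):
site 1: A→G (purine→purine, transition)
site 7: A→G (purine→purine, transition)
site 9: A→G (purine→purine, transition)
site 10: A→G (purine→purine, transition)
site 18: T→C (pyrimidine→pyrimidine, transition)
site 21: C→T (pyrimidine→pyrimidine, transition)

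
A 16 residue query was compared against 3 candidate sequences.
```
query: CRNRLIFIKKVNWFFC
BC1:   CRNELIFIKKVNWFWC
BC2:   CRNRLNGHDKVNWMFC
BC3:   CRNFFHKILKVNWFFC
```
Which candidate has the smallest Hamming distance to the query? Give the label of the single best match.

BC1

Hamming distances to query — BC1: 2; BC2: 5; BC3: 5.
Smallest is BC1 with 2 mismatches.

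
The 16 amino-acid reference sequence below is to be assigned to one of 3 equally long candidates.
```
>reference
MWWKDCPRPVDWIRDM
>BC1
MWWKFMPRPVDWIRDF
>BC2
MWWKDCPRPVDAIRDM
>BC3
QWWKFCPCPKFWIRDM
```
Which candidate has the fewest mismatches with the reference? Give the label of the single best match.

Hamming distances to reference — BC1: 3; BC2: 1; BC3: 5.
Smallest is BC2 with 1 mismatch.

BC2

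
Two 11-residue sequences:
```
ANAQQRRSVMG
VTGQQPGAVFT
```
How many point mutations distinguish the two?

Comparing position by position, 8 residues differ: 1 (A/V), 2 (N/T), 3 (A/G), 6 (R/P), 7 (R/G), 8 (S/A), 10 (M/F), 11 (G/T).

8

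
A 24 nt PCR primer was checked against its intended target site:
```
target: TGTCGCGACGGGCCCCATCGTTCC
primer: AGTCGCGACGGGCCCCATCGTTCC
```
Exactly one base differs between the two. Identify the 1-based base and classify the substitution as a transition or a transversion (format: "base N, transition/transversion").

base 1, transversion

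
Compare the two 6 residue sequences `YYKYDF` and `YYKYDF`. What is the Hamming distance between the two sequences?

0

No positions differ; the sequences are identical.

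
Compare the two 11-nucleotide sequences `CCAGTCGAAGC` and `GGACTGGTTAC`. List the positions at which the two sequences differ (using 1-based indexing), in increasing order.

Scanning 1-based: 1: C/G; 2: C/G; 4: G/C; 6: C/G; 8: A/T; 9: A/T; 10: G/A.

1, 2, 4, 6, 8, 9, 10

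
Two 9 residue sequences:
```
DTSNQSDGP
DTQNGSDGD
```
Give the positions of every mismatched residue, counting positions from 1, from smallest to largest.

3, 5, 9

Differences at position 3 (S→Q), position 5 (Q→G), position 9 (P→D).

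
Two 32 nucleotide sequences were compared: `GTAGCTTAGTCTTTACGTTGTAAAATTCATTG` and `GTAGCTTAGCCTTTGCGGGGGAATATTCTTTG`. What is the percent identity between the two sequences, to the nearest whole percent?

78%

7 positions differ (10, 15, 18, 19, 21, 24, 29), so 25 of 32 match: 25/32 = 78.12%.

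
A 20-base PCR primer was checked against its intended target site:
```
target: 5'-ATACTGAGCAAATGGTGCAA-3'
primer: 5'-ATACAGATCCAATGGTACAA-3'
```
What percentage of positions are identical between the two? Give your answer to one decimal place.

80.0%

4 positions differ (5, 8, 10, 17), so 16 of 20 match: 16/20 = 80%.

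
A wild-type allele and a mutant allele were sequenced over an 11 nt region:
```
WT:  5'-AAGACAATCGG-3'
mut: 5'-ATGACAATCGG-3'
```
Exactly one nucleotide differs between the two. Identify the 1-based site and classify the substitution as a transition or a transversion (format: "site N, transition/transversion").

Site 2 changes A→T. A is a purine and T is a pyrimidine, so this is a transversion.

site 2, transversion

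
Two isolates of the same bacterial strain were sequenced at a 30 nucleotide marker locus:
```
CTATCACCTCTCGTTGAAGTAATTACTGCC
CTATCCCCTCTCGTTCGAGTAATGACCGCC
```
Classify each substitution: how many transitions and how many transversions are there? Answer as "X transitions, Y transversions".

2 transitions, 3 transversions

Transitions (purine↔purine or pyrimidine↔pyrimidine): 17 A→G, 27 T→C.
Transversions (purine↔pyrimidine): 6 A→C, 16 G→C, 24 T→G.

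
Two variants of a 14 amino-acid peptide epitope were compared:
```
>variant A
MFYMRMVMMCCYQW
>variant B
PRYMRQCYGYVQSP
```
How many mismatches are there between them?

The sequences differ at positions 1, 2, 6, 7, 8, 9, 10, 11, 12, 13, 14 (1-based) — 11 in total.

11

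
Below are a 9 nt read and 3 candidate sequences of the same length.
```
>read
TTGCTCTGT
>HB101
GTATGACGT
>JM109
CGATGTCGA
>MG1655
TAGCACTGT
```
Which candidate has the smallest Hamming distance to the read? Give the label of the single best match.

MG1655

Hamming distances to read — HB101: 6; JM109: 8; MG1655: 2.
Smallest is MG1655 with 2 mismatches.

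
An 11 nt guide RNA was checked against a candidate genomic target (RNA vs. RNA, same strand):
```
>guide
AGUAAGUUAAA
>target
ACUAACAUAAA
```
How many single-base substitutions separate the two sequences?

Comparing position by position, 3 sites differ: 2 (G/C), 6 (G/C), 7 (U/A).

3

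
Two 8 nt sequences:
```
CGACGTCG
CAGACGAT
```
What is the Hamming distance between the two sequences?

7

The sequences differ at sites 2, 3, 4, 5, 6, 7, 8 (1-based) — 7 in total.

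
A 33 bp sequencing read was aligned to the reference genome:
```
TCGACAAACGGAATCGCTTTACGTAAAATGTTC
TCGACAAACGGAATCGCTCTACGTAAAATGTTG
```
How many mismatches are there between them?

2

Comparing position by position, 2 sites differ: 19 (T/C), 33 (C/G).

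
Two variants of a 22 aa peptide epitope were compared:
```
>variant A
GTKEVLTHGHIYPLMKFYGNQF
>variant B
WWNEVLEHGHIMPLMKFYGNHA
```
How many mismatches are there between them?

Mismatches (1-based): residue 1: G→W; residue 2: T→W; residue 3: K→N; residue 7: T→E; residue 12: Y→M; residue 21: Q→H; residue 22: F→A.

7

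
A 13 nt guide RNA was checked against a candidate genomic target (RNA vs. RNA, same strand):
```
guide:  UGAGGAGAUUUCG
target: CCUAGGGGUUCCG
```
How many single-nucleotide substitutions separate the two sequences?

Mismatches (1-based): position 1: U→C; position 2: G→C; position 3: A→U; position 4: G→A; position 6: A→G; position 8: A→G; position 11: U→C.

7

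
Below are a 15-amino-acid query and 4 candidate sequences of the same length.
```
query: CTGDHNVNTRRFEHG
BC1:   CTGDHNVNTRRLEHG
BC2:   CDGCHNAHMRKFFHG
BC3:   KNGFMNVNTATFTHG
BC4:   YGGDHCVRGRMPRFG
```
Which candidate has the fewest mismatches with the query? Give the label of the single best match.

BC1

Hamming distances to query — BC1: 1; BC2: 7; BC3: 7; BC4: 9.
Smallest is BC1 with 1 mismatch.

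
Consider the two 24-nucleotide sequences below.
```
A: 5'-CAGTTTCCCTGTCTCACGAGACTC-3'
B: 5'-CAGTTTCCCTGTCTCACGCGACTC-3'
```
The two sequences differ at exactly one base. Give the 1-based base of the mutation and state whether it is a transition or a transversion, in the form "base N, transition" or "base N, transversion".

base 19, transversion

Base 19 changes A→C. A is a purine and C is a pyrimidine, so this is a transversion.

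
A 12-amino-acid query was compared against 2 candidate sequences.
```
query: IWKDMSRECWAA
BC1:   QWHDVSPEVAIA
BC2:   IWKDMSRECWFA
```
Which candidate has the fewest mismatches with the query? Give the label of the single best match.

BC2

BC1 differs at 7 residues; BC2 differs at 1 residue. The closest is BC2.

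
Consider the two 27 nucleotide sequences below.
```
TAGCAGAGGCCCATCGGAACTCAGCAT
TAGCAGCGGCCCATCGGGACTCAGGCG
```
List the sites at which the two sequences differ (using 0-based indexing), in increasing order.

6, 17, 24, 25, 26

Differences at site 6 (A→C), site 17 (A→G), site 24 (C→G), site 25 (A→C), site 26 (T→G).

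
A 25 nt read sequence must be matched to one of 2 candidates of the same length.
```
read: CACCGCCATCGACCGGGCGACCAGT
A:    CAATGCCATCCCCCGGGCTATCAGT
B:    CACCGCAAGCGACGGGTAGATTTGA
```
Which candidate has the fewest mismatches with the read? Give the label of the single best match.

A differs at 6 sites; B differs at 9 sites. The closest is A.

A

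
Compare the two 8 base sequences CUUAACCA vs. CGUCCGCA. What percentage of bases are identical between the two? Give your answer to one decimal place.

4 positions differ (2, 4, 5, 6), so 4 of 8 match: 4/8 = 50%.

50.0%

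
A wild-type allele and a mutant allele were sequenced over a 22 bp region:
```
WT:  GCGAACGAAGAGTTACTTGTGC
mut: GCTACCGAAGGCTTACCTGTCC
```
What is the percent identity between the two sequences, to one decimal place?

Mismatches at positions 3, 5, 11, 12, 17, 21 (1-based): 6 of 22.
Identical positions: 16/22 = 72.73% → 72.7%.

72.7%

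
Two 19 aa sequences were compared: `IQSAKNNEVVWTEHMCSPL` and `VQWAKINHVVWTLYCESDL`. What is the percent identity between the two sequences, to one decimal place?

52.6%

Mismatches at positions 1, 3, 6, 8, 13, 14, 15, 16, 18 (1-based): 9 of 19.
Identical positions: 10/19 = 52.63% → 52.6%.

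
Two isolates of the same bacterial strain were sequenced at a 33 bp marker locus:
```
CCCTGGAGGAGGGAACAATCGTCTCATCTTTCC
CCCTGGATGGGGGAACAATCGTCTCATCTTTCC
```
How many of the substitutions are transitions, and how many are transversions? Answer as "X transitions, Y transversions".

1 transition, 1 transversion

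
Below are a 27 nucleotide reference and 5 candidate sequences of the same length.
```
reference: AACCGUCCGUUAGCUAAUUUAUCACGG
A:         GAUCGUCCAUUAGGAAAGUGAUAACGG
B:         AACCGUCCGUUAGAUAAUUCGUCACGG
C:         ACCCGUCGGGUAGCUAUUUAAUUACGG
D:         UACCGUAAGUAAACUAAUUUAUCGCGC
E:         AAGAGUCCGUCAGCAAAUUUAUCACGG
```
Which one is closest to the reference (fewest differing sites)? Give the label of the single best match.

B

A differs at 8 sites; B differs at 3 sites; C differs at 6 sites; D differs at 7 sites; E differs at 4 sites. The closest is B.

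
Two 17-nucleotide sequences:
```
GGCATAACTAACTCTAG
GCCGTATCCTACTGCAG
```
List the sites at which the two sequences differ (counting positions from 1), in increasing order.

Scanning 1-based: 2: G/C; 4: A/G; 7: A/T; 9: T/C; 10: A/T; 14: C/G; 15: T/C.

2, 4, 7, 9, 10, 14, 15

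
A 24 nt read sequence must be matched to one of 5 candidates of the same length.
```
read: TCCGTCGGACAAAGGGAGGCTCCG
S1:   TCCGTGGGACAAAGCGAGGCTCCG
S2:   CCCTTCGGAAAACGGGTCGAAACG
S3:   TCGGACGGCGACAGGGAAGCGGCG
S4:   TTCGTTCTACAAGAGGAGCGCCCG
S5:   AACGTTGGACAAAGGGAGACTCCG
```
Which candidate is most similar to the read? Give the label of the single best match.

S1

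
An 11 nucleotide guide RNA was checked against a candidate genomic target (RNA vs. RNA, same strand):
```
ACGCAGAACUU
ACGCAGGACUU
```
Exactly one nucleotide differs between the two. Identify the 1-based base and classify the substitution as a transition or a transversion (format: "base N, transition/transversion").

Base 7 changes A→G. A is a purine and G is a purine, so this is a transition.

base 7, transition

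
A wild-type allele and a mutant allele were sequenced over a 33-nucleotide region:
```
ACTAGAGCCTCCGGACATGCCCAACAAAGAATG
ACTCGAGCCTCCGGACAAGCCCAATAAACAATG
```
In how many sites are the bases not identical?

The sequences differ at sites 4, 18, 25, 29 (1-based) — 4 in total.

4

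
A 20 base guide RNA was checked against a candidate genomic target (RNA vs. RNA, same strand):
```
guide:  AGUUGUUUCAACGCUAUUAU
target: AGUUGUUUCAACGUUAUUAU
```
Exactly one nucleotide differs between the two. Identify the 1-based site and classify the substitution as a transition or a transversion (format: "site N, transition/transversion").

site 14, transition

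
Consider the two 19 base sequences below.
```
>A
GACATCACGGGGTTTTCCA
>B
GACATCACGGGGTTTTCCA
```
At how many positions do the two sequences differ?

No positions differ; the sequences are identical.

0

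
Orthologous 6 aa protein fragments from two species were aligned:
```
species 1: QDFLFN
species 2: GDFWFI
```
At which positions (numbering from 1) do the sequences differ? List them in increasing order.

Differences at position 1 (Q→G), position 4 (L→W), position 6 (N→I).

1, 4, 6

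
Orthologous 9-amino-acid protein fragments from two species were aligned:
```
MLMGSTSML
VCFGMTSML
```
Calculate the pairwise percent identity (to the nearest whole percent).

56%

Mismatches at positions 1, 2, 3, 5 (1-based): 4 of 9.
Identical positions: 5/9 = 55.56% → 56%.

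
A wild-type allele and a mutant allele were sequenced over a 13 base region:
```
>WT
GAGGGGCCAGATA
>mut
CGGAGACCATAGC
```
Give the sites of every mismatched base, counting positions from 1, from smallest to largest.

1, 2, 4, 6, 10, 12, 13

Differences at site 1 (G→C), site 2 (A→G), site 4 (G→A), site 6 (G→A), site 10 (G→T), site 12 (T→G), site 13 (A→C).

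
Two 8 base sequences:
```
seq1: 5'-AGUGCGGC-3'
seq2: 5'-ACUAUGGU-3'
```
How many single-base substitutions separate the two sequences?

The sequences differ at bases 2, 4, 5, 8 (1-based) — 4 in total.

4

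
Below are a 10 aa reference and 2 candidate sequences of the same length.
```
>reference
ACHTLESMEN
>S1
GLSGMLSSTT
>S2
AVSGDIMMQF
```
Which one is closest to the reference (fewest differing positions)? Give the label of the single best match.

S1 differs at 9 positions; S2 differs at 8 positions. The closest is S2.

S2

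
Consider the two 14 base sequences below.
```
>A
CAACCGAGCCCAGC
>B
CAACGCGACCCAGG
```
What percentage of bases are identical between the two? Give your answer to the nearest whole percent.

64%

Mismatches at positions 5, 6, 7, 8, 14 (1-based): 5 of 14.
Identical positions: 9/14 = 64.29% → 64%.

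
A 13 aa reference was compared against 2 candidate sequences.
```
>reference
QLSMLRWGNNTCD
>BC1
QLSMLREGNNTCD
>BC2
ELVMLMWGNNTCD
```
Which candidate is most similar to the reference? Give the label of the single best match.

BC1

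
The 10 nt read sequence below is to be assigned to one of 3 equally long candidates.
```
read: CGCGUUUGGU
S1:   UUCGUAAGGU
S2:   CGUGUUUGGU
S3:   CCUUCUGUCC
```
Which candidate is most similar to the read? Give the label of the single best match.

S2

S1 differs at 4 bases; S2 differs at 1 base; S3 differs at 8 bases. The closest is S2.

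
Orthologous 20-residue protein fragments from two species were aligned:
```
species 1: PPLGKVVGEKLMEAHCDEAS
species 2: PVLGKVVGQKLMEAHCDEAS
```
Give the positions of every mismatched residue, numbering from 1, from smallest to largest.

2, 9

Differences at position 2 (P→V), position 9 (E→Q).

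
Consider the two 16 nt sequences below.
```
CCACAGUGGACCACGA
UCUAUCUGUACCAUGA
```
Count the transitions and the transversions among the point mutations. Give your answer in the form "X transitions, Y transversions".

Transitions (purine↔purine or pyrimidine↔pyrimidine): 1 C→U, 14 C→U.
Transversions (purine↔pyrimidine): 3 A→U, 4 C→A, 5 A→U, 6 G→C, 9 G→U.

2 transitions, 5 transversions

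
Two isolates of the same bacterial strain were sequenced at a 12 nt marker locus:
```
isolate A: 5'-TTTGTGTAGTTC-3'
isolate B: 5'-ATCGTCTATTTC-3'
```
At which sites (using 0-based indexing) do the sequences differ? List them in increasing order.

0, 2, 5, 8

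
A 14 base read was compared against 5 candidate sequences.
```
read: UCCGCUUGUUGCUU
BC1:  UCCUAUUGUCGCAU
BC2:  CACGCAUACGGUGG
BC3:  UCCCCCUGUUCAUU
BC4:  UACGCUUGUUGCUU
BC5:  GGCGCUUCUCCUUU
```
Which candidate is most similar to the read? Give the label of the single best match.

Hamming distances to read — BC1: 4; BC2: 9; BC3: 4; BC4: 1; BC5: 6.
Smallest is BC4 with 1 mismatch.

BC4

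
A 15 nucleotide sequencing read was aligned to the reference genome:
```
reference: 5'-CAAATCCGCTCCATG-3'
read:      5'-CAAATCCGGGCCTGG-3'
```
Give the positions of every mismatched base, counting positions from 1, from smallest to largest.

Scanning 1-based: 9: C/G; 10: T/G; 13: A/T; 14: T/G.

9, 10, 13, 14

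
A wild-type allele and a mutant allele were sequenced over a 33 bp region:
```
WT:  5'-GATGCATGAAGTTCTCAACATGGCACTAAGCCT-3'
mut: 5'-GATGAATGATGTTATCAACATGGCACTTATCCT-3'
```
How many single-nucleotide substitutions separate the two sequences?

5

Comparing position by position, 5 bases differ: 5 (C/A), 10 (A/T), 14 (C/A), 28 (A/T), 30 (G/T).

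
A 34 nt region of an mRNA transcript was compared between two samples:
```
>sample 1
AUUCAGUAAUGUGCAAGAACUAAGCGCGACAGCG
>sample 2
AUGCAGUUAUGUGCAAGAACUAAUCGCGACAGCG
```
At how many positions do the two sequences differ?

Comparing position by position, 3 positions differ: 3 (U/G), 8 (A/U), 24 (G/U).

3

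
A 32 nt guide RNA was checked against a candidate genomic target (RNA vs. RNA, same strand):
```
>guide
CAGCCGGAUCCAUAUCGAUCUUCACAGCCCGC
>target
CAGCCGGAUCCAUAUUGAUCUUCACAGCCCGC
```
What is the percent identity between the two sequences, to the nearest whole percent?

97%

1 position differs (16), so 31 of 32 match: 31/32 = 96.88%.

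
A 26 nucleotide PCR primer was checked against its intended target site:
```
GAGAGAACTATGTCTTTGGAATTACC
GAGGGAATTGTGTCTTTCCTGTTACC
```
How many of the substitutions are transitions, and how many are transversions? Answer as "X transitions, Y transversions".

Transitions (purine↔purine or pyrimidine↔pyrimidine): 4 A→G, 8 C→T, 10 A→G, 21 A→G.
Transversions (purine↔pyrimidine): 18 G→C, 19 G→C, 20 A→T.

4 transitions, 3 transversions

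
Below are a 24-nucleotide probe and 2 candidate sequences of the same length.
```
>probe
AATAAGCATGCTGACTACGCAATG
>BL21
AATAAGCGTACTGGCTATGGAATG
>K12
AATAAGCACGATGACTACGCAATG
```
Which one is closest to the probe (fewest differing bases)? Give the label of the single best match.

K12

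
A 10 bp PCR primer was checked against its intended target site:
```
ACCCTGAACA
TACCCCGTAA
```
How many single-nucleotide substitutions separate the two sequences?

7

Mismatches (1-based): base 1: A→T; base 2: C→A; base 5: T→C; base 6: G→C; base 7: A→G; base 8: A→T; base 9: C→A.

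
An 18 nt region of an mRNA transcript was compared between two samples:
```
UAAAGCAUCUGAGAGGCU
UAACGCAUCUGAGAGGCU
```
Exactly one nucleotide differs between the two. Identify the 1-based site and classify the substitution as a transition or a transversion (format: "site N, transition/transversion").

The sequences differ only at site 4: A→C (purine→pyrimidine), a transversion.

site 4, transversion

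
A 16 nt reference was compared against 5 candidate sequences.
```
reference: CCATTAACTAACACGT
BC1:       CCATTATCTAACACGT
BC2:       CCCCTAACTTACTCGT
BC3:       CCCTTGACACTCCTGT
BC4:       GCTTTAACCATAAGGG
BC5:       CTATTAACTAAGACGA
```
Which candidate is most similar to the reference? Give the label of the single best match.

BC1

Hamming distances to reference — BC1: 1; BC2: 4; BC3: 7; BC4: 7; BC5: 3.
Smallest is BC1 with 1 mismatch.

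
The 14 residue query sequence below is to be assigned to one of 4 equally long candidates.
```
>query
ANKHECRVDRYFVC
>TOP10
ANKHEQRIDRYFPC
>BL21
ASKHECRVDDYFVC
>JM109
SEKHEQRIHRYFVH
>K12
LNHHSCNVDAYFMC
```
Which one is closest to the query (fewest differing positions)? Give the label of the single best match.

BL21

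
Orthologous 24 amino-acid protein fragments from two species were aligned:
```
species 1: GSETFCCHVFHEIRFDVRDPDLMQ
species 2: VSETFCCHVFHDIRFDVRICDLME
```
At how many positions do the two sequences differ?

The sequences differ at positions 1, 12, 19, 20, 24 (1-based) — 5 in total.

5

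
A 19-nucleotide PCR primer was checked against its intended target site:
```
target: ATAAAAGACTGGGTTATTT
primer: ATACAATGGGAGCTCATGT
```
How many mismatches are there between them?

9

Comparing position by position, 9 sites differ: 4 (A/C), 7 (G/T), 8 (A/G), 9 (C/G), 10 (T/G), 11 (G/A), 13 (G/C), 15 (T/C), 18 (T/G).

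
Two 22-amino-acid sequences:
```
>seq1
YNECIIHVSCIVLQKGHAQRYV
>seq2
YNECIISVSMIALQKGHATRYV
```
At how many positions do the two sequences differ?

Comparing position by position, 4 positions differ: 7 (H/S), 10 (C/M), 12 (V/A), 19 (Q/T).

4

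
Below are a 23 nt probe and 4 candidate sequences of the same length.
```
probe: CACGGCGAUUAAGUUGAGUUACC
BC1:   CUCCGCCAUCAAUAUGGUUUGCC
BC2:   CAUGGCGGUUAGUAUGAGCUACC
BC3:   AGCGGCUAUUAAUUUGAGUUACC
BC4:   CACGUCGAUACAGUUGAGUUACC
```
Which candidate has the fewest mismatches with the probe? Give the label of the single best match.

BC4

BC1 differs at 9 positions; BC2 differs at 6 positions; BC3 differs at 4 positions; BC4 differs at 3 positions. The closest is BC4.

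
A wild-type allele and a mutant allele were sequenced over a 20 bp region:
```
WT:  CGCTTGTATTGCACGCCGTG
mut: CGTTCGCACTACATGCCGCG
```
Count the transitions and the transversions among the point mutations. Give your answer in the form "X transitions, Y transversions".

Mismatches (1-based):
base 3: C→T (pyrimidine→pyrimidine, transition)
base 5: T→C (pyrimidine→pyrimidine, transition)
base 7: T→C (pyrimidine→pyrimidine, transition)
base 9: T→C (pyrimidine→pyrimidine, transition)
base 11: G→A (purine→purine, transition)
base 14: C→T (pyrimidine→pyrimidine, transition)
base 19: T→C (pyrimidine→pyrimidine, transition)

7 transitions, 0 transversions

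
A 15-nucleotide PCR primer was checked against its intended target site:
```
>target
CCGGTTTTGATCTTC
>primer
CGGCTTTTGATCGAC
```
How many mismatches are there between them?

4

The sequences differ at positions 2, 4, 13, 14 (1-based) — 4 in total.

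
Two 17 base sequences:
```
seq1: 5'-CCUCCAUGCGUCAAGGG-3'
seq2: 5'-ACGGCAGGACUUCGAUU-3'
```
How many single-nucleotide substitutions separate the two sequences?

Comparing position by position, 12 sites differ: 1 (C/A), 3 (U/G), 4 (C/G), 7 (U/G), 9 (C/A), 10 (G/C), 12 (C/U), 13 (A/C), 14 (A/G), 15 (G/A), 16 (G/U), 17 (G/U).

12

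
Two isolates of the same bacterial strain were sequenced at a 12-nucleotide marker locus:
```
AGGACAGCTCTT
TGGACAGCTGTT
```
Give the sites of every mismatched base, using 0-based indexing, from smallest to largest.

Differences at site 0 (A→T), site 9 (C→G).

0, 9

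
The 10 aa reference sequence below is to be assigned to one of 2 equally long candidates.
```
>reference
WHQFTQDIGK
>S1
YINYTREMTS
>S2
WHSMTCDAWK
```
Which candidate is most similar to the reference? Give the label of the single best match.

S2

S1 differs at 9 positions; S2 differs at 5 positions. The closest is S2.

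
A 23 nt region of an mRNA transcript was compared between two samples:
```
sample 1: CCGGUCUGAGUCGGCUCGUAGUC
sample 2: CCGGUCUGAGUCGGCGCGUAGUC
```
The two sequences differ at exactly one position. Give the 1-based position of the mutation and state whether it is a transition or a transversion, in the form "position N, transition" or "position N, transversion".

position 16, transversion

Position 16 changes U→G. U is a pyrimidine and G is a purine, so this is a transversion.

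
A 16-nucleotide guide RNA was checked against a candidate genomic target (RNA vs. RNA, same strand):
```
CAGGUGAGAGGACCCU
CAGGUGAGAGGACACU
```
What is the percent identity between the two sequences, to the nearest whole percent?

94%

1 position differs (14), so 15 of 16 match: 15/16 = 93.75%.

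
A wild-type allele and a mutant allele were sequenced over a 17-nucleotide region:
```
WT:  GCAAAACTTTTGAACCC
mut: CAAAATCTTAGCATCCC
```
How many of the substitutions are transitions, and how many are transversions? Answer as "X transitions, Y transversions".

Transitions (purine↔purine or pyrimidine↔pyrimidine): none.
Transversions (purine↔pyrimidine): 1 G→C, 2 C→A, 6 A→T, 10 T→A, 11 T→G, 12 G→C, 14 A→T.

0 transitions, 7 transversions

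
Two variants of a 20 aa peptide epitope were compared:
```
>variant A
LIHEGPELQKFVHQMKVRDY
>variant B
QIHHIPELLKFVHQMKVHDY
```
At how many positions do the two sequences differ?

5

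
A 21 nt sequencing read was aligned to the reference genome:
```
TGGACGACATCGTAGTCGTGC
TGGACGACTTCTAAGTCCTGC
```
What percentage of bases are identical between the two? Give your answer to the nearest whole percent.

81%

Mismatches at positions 9, 12, 13, 18 (1-based): 4 of 21.
Identical positions: 17/21 = 80.95% → 81%.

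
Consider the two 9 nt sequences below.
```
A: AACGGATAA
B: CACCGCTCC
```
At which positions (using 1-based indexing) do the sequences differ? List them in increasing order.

1, 4, 6, 8, 9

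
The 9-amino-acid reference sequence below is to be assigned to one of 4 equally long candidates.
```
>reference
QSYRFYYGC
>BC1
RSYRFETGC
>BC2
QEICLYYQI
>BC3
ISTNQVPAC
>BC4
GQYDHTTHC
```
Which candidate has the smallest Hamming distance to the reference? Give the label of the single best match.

BC1

Hamming distances to reference — BC1: 3; BC2: 6; BC3: 7; BC4: 7.
Smallest is BC1 with 3 mismatches.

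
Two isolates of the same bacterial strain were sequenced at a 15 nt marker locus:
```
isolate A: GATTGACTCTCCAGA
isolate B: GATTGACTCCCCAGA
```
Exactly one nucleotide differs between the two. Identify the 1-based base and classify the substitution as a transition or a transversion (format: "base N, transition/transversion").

base 10, transition

Base 10 changes T→C. T is a pyrimidine and C is a pyrimidine, so this is a transition.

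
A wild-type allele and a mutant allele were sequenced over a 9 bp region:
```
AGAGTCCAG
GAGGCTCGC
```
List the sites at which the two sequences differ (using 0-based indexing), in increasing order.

Scanning 0-based: 0: A/G; 1: G/A; 2: A/G; 4: T/C; 5: C/T; 7: A/G; 8: G/C.

0, 1, 2, 4, 5, 7, 8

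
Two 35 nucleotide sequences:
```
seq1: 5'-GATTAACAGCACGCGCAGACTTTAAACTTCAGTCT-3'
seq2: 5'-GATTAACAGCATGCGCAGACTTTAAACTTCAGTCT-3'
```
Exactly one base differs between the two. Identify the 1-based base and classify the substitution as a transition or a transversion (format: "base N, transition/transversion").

base 12, transition

The sequences differ only at base 12: C→T (pyrimidine→pyrimidine), a transition.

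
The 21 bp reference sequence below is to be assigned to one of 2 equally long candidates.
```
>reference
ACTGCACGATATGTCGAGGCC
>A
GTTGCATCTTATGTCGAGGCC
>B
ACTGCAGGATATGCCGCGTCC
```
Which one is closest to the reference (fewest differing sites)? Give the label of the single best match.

Hamming distances to reference — A: 5; B: 4.
Smallest is B with 4 mismatches.

B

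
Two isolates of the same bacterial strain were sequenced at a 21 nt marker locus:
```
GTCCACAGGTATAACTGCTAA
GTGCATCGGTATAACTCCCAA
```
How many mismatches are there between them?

5

Mismatches (1-based): site 3: C→G; site 6: C→T; site 7: A→C; site 17: G→C; site 19: T→C.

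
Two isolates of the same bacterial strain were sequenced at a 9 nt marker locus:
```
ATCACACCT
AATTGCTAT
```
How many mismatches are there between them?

7

The sequences differ at sites 2, 3, 4, 5, 6, 7, 8 (1-based) — 7 in total.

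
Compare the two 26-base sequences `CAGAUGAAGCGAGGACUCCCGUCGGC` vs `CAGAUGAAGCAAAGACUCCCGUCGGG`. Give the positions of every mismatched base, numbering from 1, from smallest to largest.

Scanning 1-based: 11: G/A; 13: G/A; 26: C/G.

11, 13, 26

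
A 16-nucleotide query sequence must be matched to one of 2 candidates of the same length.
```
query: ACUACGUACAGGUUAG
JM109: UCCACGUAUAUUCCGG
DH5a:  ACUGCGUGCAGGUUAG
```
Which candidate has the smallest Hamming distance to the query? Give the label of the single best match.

Hamming distances to query — JM109: 8; DH5a: 2.
Smallest is DH5a with 2 mismatches.

DH5a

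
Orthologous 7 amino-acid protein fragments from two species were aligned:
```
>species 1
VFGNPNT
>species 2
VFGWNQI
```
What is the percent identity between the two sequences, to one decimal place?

42.9%

Mismatches at positions 4, 5, 6, 7 (1-based): 4 of 7.
Identical positions: 3/7 = 42.86% → 42.9%.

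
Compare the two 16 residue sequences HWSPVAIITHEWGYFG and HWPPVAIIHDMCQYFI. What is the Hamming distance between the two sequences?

Comparing position by position, 7 residues differ: 3 (S/P), 9 (T/H), 10 (H/D), 11 (E/M), 12 (W/C), 13 (G/Q), 16 (G/I).

7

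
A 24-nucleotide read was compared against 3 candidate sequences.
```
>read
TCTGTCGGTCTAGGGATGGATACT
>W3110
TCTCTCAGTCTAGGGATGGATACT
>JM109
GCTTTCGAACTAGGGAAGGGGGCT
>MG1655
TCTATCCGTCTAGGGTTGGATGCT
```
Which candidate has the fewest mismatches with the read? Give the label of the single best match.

Hamming distances to read — W3110: 2; JM109: 8; MG1655: 4.
Smallest is W3110 with 2 mismatches.

W3110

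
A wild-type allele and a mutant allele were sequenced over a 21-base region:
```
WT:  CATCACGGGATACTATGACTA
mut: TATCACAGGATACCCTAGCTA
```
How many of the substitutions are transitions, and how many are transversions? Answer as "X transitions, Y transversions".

5 transitions, 1 transversion

Transitions (purine↔purine or pyrimidine↔pyrimidine): 1 C→T, 7 G→A, 14 T→C, 17 G→A, 18 A→G.
Transversions (purine↔pyrimidine): 15 A→C.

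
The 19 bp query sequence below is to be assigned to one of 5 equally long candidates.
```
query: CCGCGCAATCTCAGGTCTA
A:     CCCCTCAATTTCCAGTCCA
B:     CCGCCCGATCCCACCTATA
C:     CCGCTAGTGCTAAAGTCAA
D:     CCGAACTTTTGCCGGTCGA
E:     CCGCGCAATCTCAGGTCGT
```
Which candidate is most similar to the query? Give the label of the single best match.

E

Hamming distances to query — A: 6; B: 6; C: 8; D: 8; E: 2.
Smallest is E with 2 mismatches.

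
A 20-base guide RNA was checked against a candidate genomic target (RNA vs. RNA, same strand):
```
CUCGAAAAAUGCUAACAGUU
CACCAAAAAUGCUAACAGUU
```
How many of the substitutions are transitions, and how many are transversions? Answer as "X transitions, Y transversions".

Transitions (purine↔purine or pyrimidine↔pyrimidine): none.
Transversions (purine↔pyrimidine): 2 U→A, 4 G→C.

0 transitions, 2 transversions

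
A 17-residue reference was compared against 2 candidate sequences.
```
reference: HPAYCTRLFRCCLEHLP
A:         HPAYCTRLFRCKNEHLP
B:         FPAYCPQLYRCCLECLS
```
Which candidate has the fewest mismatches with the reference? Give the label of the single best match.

A differs at 2 residues; B differs at 6 residues. The closest is A.

A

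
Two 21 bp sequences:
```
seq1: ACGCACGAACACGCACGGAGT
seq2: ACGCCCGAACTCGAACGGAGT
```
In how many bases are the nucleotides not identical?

3

The sequences differ at bases 5, 11, 14 (1-based) — 3 in total.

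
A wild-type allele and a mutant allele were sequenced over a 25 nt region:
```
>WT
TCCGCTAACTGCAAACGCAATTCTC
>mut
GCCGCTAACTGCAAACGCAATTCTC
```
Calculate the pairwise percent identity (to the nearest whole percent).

96%

1 position differs (1), so 24 of 25 match: 24/25 = 96%.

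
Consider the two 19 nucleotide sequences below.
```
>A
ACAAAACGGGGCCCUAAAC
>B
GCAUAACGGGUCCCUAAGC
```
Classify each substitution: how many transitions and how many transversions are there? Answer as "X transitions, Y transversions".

2 transitions, 2 transversions

Mismatches (1-based):
position 1: A→G (purine→purine, transition)
position 4: A→U (purine→pyrimidine, transversion)
position 11: G→U (purine→pyrimidine, transversion)
position 18: A→G (purine→purine, transition)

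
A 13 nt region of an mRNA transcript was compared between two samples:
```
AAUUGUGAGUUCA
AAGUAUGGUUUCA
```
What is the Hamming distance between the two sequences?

Comparing position by position, 4 positions differ: 3 (U/G), 5 (G/A), 8 (A/G), 9 (G/U).

4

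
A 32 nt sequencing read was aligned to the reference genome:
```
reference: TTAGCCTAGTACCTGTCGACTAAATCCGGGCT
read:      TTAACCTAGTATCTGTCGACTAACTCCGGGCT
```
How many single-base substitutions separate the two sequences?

The sequences differ at positions 4, 12, 24 (1-based) — 3 in total.

3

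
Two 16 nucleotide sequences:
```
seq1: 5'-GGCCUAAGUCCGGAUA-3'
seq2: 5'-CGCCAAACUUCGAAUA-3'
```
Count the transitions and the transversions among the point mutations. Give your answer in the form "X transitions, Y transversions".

Mismatches (1-based):
base 1: G→C (purine→pyrimidine, transversion)
base 5: U→A (pyrimidine→purine, transversion)
base 8: G→C (purine→pyrimidine, transversion)
base 10: C→U (pyrimidine→pyrimidine, transition)
base 13: G→A (purine→purine, transition)

2 transitions, 3 transversions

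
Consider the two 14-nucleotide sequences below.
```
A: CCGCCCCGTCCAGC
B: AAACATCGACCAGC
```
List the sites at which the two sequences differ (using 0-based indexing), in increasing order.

0, 1, 2, 4, 5, 8

Differences at site 0 (C→A), site 1 (C→A), site 2 (G→A), site 4 (C→A), site 5 (C→T), site 8 (T→A).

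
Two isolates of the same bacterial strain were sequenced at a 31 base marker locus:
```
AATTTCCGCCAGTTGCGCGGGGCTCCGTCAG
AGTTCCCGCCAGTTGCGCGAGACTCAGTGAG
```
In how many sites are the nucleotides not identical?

6

The sequences differ at sites 2, 5, 20, 22, 26, 29 (1-based) — 6 in total.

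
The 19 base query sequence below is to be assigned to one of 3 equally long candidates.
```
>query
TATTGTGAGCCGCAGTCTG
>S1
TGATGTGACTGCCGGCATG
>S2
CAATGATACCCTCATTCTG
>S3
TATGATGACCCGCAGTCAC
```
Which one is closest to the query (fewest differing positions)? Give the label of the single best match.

S1 differs at 9 positions; S2 differs at 7 positions; S3 differs at 5 positions. The closest is S3.

S3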